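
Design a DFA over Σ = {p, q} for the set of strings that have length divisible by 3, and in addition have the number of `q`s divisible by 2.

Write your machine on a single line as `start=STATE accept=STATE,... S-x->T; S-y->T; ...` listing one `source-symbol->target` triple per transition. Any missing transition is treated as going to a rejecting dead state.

Handle the two conditions separately and then intersect. One (3 states) tracks the input length modulo 3; the other (2 states) tracks the count of `q`s modulo 2. Each combined state is a pair, one component from each; accept when both components accept.
A 6-state machine:
        p   q  
>* S0   S1  S2 
   S1   S3  S4 
   S2   S4  S3 
   S3   S0  S5 
   S4   S5  S0 
   S5   S2  S1 
(> = start, * = accepting)

start=S0; accept=S0; S0-p->S1; S0-q->S2; S1-p->S3; S1-q->S4; S2-p->S4; S2-q->S3; S3-p->S0; S3-q->S5; S4-p->S5; S4-q->S0; S5-p->S2; S5-q->S1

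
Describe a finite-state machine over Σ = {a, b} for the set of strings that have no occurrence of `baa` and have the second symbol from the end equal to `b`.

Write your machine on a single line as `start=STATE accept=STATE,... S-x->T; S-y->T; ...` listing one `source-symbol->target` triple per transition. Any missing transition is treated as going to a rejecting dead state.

start=q0; accept=q2,q3; q0-a->q0; q0-b->q1; q1-a->q2; q1-b->q3; q2-a->q4; q2-b->q1; q3-a->q2; q3-b->q3; q4-a->q4; q4-b->q4

Run two small machines in parallel and take their product. One (4 states) tracks partial matches of the forbidden pattern `baa`; the other (7 states) tracks the last 2 symbols read. Each combined state is a pair, one component from each; accept when both components accept. After merging equivalent states the machine shrinks.
5 states suffice.
        a   b  
>  q0   q0  q1 
   q1   q2  q3 
 * q2   q4  q1 
 * q3   q2  q3 
   q4   q4  q4 
(> = start, * = accepting)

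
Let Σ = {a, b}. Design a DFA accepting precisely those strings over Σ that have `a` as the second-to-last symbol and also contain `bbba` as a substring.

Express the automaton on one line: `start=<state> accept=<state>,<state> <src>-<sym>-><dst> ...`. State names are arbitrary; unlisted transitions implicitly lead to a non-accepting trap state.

start=q0 accept=q5,q6 q0-a->q0 q0-b->q1 q1-a->q0 q1-b->q2 q2-a->q0 q2-b->q3 q3-a->q4 q3-b->q3 q4-a->q5 q4-b->q6 q5-a->q5 q5-b->q6 q6-a->q4 q6-b->q3

Handle the two conditions separately and then intersect. One (7 states) tracks the last 2 symbols read; the other (5 states) tracks whether and how much of `bbba` has been seen. Each combined state is a pair, one component from each; accept when both components accept. Equivalent product states are then merged.
7 states suffice.
        a   b  
>  q0   q0  q1 
   q1   q0  q2 
   q2   q0  q3 
   q3   q4  q3 
   q4   q5  q6 
 * q5   q5  q6 
 * q6   q4  q3 
(> = start, * = accepting)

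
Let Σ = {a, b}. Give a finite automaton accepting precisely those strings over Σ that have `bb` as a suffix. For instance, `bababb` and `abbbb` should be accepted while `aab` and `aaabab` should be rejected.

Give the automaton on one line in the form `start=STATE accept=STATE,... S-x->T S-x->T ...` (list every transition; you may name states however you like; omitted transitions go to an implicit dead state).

start=S0 accept=S2 S0-a->S0 S0-b->S1 S1-a->S0 S1-b->S2 S2-a->S0 S2-b->S2

Remember how much of `bb` the current input suffix matches. State S0 means no match yet; S1 means the last symbol is `b`; S2 means the last 2 symbols are `bb`. Only S2 accepts. On a mismatch, fall back to the longest proper suffix that is still a prefix of `bb`.
3 states suffice.
        a   b  
>  S0   S0  S1 
   S1   S0  S2 
 * S2   S0  S2 
(> = start, * = accepting)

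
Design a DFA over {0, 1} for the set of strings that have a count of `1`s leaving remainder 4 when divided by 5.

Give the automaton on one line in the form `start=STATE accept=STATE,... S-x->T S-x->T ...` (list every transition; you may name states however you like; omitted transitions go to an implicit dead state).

start=q0 accept=q4 q0-0->q0 q0-1->q1 q1-0->q1 q1-1->q2 q2-0->q2 q2-1->q3 q3-0->q3 q3-1->q4 q4-0->q4 q4-1->q0

Keep the running count of `1`s modulo 5: each `1` advances along the cycle q0 → q1 → q2 → q3 → q4 → q0 while other symbols loop. Accept at q4.
        0   1  
>  q0   q0  q1 
   q1   q1  q2 
   q2   q2  q3 
   q3   q3  q4 
 * q4   q4  q0 
(> = start, * = accepting)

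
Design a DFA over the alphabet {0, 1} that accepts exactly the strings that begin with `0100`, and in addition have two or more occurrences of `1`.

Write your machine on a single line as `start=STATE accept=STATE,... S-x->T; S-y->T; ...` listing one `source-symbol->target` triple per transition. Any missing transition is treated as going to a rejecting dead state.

start=A; accept=G; A-0->B; A-1->C; B-0->C; B-1->D; C-0->C; C-1->C; D-0->E; D-1->C; E-0->F; E-1->C; F-0->F; F-1->G; G-0->G; G-1->G

Build one automaton per condition and run them in lockstep. The first has 6 states tracking whether the input so far still matches the prefix `0100`; the second has 4 states tracking the count of `1`s, saturating at 3. A product state is a pair (one from each), accepting exactly when both do. After merging equivalent states the machine shrinks.
7 states suffice.
       0  1 
>  A   B  C 
   B   C  D 
   C   C  C 
   D   E  C 
   E   F  C 
   F   F  G 
 * G   G  G 
(> = start, * = accepting)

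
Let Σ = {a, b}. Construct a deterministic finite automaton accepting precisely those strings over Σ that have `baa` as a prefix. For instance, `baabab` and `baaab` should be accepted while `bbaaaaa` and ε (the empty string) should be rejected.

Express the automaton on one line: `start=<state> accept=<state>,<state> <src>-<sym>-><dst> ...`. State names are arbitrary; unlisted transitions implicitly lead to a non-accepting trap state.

Walk along `baa` while the input agrees: from q0 take `b` to q1, and so on. Any deviation drops to the rejecting sink q4. Once q3 is reached the prefix is confirmed and every continuation is accepted.
With 5 states:
        a   b  
>  q0   q4  q1 
   q1   q2  q4 
   q2   q3  q4 
 * q3   q3  q3 
   q4   q4  q4 
(> = start, * = accepting)

start=q0 accept=q3 q0-a->q4 q0-b->q1 q1-a->q2 q1-b->q4 q2-a->q3 q2-b->q4 q3-a->q3 q3-b->q3 q4-a->q4 q4-b->q4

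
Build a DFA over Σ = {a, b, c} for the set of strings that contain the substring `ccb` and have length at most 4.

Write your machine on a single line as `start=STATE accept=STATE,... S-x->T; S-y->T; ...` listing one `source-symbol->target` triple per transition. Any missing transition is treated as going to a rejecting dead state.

Run two small machines in parallel and take their product. One (4 states) tracks whether and how much of `ccb` has been seen; the other (6 states) tracks the input length, saturating at 5. Each combined state is a pair, one component from each; accept when both components accept. Minimizing collapses redundant product states.
9 states suffice.
        a   b   c  
>  s0   s1  s1  s2 
   s1   s3  s3  s4 
   s2   s3  s3  s5 
   s3   s3  s3  s3 
   s4   s3  s3  s6 
   s5   s3  s7  s6 
   s6   s3  s8  s3 
 * s7   s8  s8  s8 
 * s8   s3  s3  s3 
(> = start, * = accepting)

start=s0; accept=s7,s8; s0-a->s1; s0-b->s1; s0-c->s2; s1-a->s3; s1-b->s3; s1-c->s4; s2-a->s3; s2-b->s3; s2-c->s5; s3-a->s3; s3-b->s3; s3-c->s3; s4-a->s3; s4-b->s3; s4-c->s6; s5-a->s3; s5-b->s7; s5-c->s6; s6-a->s3; s6-b->s8; s6-c->s3; s7-a->s8; s7-b->s8; s7-c->s8; s8-a->s3; s8-b->s3; s8-c->s3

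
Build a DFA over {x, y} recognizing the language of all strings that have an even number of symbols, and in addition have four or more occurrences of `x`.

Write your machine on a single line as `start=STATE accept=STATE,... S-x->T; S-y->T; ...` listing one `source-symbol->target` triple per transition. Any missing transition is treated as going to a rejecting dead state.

start=q0; accept=q7,q11; q0-x->q1; q0-y->q2; q1-x->q3; q1-y->q4; q2-x->q4; q2-y->q0; q3-x->q5; q3-y->q6; q4-x->q6; q4-y->q1; q5-x->q7; q5-y->q8; q6-x->q8; q6-y->q3; q7-x->q9; q7-y->q10; q8-x->q10; q8-y->q5; q9-x->q11; q9-y->q11; q10-x->q11; q10-y->q7; q11-x->q9; q11-y->q9

Build one automaton per condition and run them in lockstep. One (2 states) tracks the input length modulo 2; the other (6 states) tracks the count of `x`s, saturating at 5. Each combined state is a pair, one component from each; accept when both components accept.
          x    y  
>  q0     q1   q2 
   q1     q3   q4 
   q2     q4   q0 
   q3     q5   q6 
   q4     q6   q1 
   q5     q7   q8 
   q6     q8   q3 
 * q7     q9  q10 
   q8    q10   q5 
   q9    q11  q11 
   q10   q11   q7 
 * q11    q9   q9 
(> = start, * = accepting)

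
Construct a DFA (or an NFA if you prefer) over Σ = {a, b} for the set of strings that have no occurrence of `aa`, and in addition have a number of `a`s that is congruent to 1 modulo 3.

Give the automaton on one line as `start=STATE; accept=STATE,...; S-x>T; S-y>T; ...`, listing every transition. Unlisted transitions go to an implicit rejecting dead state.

start=S0; accept=S1,S3; S0-a>S1; S0-b>S0; S1-a>S2; S1-b>S3; S2-a>S2; S2-b>S2; S3-a>S4; S3-b>S3; S4-a>S2; S4-b>S5; S5-a>S6; S5-b>S5; S6-a>S2; S6-b>S0

Build one automaton per condition and run them in lockstep. The first has 3 states tracking partial matches of the forbidden pattern `aa`; the second has 3 states tracking the count of `a`s modulo 3. A product state is a pair (one from each), accepting exactly when both do. Minimizing collapses redundant product states.
        a   b  
>  S0   S1  S0 
 * S1   S2  S3 
   S2   S2  S2 
 * S3   S4  S3 
   S4   S2  S5 
   S5   S6  S5 
   S6   S2  S0 
(> = start, * = accepting)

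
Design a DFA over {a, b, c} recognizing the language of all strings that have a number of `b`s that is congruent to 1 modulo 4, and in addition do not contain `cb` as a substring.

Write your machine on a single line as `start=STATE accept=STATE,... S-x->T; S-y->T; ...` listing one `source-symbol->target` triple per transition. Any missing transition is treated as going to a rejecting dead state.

Handle the two conditions separately and then intersect. One (4 states) tracks the count of `b`s modulo 4; the other (3 states) tracks partial matches of the forbidden pattern `cb`. Each combined state is a pair, one component from each; accept when both components accept. Equivalent product states are then merged.
        a   b   c  
>  q0   q0  q1  q2 
 * q1   q1  q3  q4 
   q2   q0  q5  q2 
   q3   q3  q6  q7 
 * q4   q1  q5  q4 
   q5   q5  q5  q5 
   q6   q6  q0  q8 
   q7   q3  q5  q7 
   q8   q6  q5  q8 
(> = start, * = accepting)

start=q0; accept=q1,q4; q0-a->q0; q0-b->q1; q0-c->q2; q1-a->q1; q1-b->q3; q1-c->q4; q2-a->q0; q2-b->q5; q2-c->q2; q3-a->q3; q3-b->q6; q3-c->q7; q4-a->q1; q4-b->q5; q4-c->q4; q5-a->q5; q5-b->q5; q5-c->q5; q6-a->q6; q6-b->q0; q6-c->q8; q7-a->q3; q7-b->q5; q7-c->q7; q8-a->q6; q8-b->q5; q8-c->q8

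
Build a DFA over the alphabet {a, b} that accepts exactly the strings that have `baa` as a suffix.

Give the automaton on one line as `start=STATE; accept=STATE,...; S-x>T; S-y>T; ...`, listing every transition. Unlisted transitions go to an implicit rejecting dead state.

Remember how much of `baa` the current input suffix matches. State q0 means no match yet; q1 means the last symbol is `b`; q2 means the last 2 symbols are `ba`; q3 means the last 3 symbols are `baa`. Only q3 accepts. On a mismatch, fall back to the longest proper suffix that is still a prefix of `baa`.
4 states suffice.
        a   b  
>  q0   q0  q1 
   q1   q2  q1 
   q2   q3  q1 
 * q3   q0  q1 
(> = start, * = accepting)

start=q0; accept=q3; q0-a>q0; q0-b>q1; q1-a>q2; q1-b>q1; q2-a>q3; q2-b>q1; q3-a>q0; q3-b>q1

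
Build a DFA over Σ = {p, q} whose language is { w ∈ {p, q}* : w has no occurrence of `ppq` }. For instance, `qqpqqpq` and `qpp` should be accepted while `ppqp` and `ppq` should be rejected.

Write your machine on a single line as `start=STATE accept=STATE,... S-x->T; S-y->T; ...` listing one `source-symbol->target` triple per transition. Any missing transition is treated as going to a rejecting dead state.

This is the complement of 'contains `ppq`'. Use the same substring-matching states — A through D holding how much of `ppq` has just been matched — but flip the accepting set: everything except the trap D accepts.
With 4 states:
       p  q 
>* A   B  A 
 * B   C  A 
 * C   C  D 
   D   D  D 
(> = start, * = accepting)

start=A; accept=A,B,C; A-p->B; A-q->A; B-p->C; B-q->A; C-p->C; C-q->D; D-p->D; D-q->D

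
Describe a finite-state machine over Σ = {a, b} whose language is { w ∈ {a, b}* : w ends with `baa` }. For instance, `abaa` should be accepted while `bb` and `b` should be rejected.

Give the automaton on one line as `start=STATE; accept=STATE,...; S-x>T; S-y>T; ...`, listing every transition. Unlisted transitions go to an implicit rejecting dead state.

start=s0; accept=s3; s0-a>s0; s0-b>s1; s1-a>s2; s1-b>s1; s2-a>s3; s2-b>s1; s3-a>s0; s3-b>s1

Let each state record the length of the longest suffix of the input read so far that is also a prefix of `baa`. s1 means the last symbol is `b`; s2 means the last 2 symbols are `ba`; s3 means the last 3 symbols are `baa`. Accept only at s3, where the string currently ends in `baa`.
With 4 states:
        a   b  
>  s0   s0  s1 
   s1   s2  s1 
   s2   s3  s1 
 * s3   s0  s1 
(> = start, * = accepting)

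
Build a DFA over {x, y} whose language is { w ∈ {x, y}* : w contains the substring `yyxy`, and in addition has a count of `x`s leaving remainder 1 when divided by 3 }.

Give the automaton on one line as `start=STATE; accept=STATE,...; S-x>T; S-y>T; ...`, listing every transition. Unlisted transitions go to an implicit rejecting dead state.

Build one automaton per condition and run them in lockstep. One (5 states) tracks whether and how much of `yyxy` has been seen; the other (3 states) tracks the count of `x`s modulo 3. Each combined state is a pair, one component from each; accept when both components accept.
          x    y  
>  S0     S1   S2 
   S1     S3   S4 
   S2     S1   S5 
   S3     S0   S6 
   S4     S3   S7 
   S5     S8   S5 
   S6     S0   S9 
   S7    S10   S7 
   S8     S3  S11 
   S9    S12   S9 
   S10    S0  S13 
 * S11   S13  S11 
   S12    S1  S14 
   S13   S14  S13 
   S14   S11  S14 
(> = start, * = accepting)

start=S0; accept=S11; S0-x>S1; S0-y>S2; S1-x>S3; S1-y>S4; S2-x>S1; S2-y>S5; S3-x>S0; S3-y>S6; S4-x>S3; S4-y>S7; S5-x>S8; S5-y>S5; S6-x>S0; S6-y>S9; S7-x>S10; S7-y>S7; S8-x>S3; S8-y>S11; S9-x>S12; S9-y>S9; S10-x>S0; S10-y>S13; S11-x>S13; S11-y>S11; S12-x>S1; S12-y>S14; S13-x>S14; S13-y>S13; S14-x>S11; S14-y>S14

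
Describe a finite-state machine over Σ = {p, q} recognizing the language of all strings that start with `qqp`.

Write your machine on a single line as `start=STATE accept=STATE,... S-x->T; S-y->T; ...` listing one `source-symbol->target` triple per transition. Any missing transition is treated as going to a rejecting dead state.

start=s0; accept=s3; s0-p->s4; s0-q->s1; s1-p->s4; s1-q->s2; s2-p->s3; s2-q->s4; s3-p->s3; s3-q->s3; s4-p->s4; s4-q->s4

Walk along `qqp` while the input agrees: from s0 take `q` to s1, and so on. Any deviation drops to the rejecting sink s4. Once s3 is reached the prefix is confirmed and every continuation is accepted.
5 states suffice.
        p   q  
>  s0   s4  s1 
   s1   s4  s2 
   s2   s3  s4 
 * s3   s3  s3 
   s4   s4  s4 
(> = start, * = accepting)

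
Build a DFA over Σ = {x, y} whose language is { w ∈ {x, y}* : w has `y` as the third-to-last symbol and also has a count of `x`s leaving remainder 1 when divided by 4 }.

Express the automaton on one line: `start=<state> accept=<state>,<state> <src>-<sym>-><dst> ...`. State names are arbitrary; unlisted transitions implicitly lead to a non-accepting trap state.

Build one automaton per condition and run them in lockstep. The first has 15 states tracking the last 3 symbols read; the second has 4 states tracking the count of `x`s modulo 4. A product state is a pair (one from each), accepting exactly when both do. Minimizing collapses redundant product states.
       x  y 
>  A   B  C 
   B   D  E 
   C   F  G 
   D   H  D 
   E   D  I 
   F   D  J 
   G   K  G 
   H   A  L 
   I   D  M 
 * J   D  I 
 * K   D  J 
   L   N  L 
 * M   D  M 
   N   O  C 
 * O   D  E 
(> = start, * = accepting)

start=A accept=J,K,M,O A-x->B A-y->C B-x->D B-y->E C-x->F C-y->G D-x->H D-y->D E-x->D E-y->I F-x->D F-y->J G-x->K G-y->G H-x->A H-y->L I-x->D I-y->M J-x->D J-y->I K-x->D K-y->J L-x->N L-y->L M-x->D M-y->M N-x->O N-y->C O-x->D O-y->E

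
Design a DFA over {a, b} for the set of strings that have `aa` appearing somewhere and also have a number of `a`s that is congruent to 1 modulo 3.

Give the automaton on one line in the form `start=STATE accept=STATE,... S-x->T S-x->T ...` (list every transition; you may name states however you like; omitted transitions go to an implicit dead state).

start=S0 accept=S6 S0-a->S1 S0-b->S0 S1-a->S2 S1-b->S3 S2-a->S4 S2-b->S2 S3-a->S5 S3-b->S3 S4-a->S6 S4-b->S4 S5-a->S4 S5-b->S7 S6-a->S2 S6-b->S6 S7-a->S8 S7-b->S7 S8-a->S6 S8-b->S0

Run two small machines in parallel and take their product. The first has 3 states tracking whether and how much of `aa` has been seen; the second has 3 states tracking the count of `a`s modulo 3. A product state is a pair (one from each), accepting exactly when both do.
9 states suffice.
        a   b  
>  S0   S1  S0 
   S1   S2  S3 
   S2   S4  S2 
   S3   S5  S3 
   S4   S6  S4 
   S5   S4  S7 
 * S6   S2  S6 
   S7   S8  S7 
   S8   S6  S0 
(> = start, * = accepting)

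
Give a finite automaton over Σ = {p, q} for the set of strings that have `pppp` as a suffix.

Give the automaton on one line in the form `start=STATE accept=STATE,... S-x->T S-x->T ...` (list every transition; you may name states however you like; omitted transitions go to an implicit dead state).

start=S0 accept=S4 S0-p->S1 S0-q->S0 S1-p->S2 S1-q->S0 S2-p->S3 S2-q->S0 S3-p->S4 S3-q->S0 S4-p->S4 S4-q->S0

Let each state record the length of the longest suffix of the input read so far that is also a prefix of `pppp`. S1 means the last symbol is `p`; S2 means the last 2 symbols are `pp`; S3 means the last 3 symbols are `ppp`; S4 means the last 4 symbols are `pppp`. Accept only at S4, where the string currently ends in `pppp`.
5 states suffice.
        p   q  
>  S0   S1  S0 
   S1   S2  S0 
   S2   S3  S0 
   S3   S4  S0 
 * S4   S4  S0 
(> = start, * = accepting)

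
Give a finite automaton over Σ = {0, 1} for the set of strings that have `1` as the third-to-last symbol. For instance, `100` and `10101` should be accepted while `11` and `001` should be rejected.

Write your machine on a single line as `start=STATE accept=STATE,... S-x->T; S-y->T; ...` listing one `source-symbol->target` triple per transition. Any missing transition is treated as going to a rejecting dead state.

start=q0; accept=q11,q12,q13,q14; q0-0->q1; q0-1->q2; q1-0->q3; q1-1->q4; q2-0->q5; q2-1->q6; q3-0->q7; q3-1->q8; q4-0->q9; q4-1->q10; q5-0->q11; q5-1->q12; q6-0->q13; q6-1->q14; q7-0->q7; q7-1->q8; q8-0->q9; q8-1->q10; q9-0->q11; q9-1->q12; q10-0->q13; q10-1->q14; q11-0->q7; q11-1->q8; q12-0->q9; q12-1->q10; q13-0->q11; q13-1->q12; q14-0->q13; q14-1->q14

Because acceptance depends on a position counted from the end, the machine has to buffer the most recent 3 symbols. Make each state the string of the last up-to-3 symbols read; on input `x` shift the window left and append `x`. Accept when the buffered window has length 3 and begins with `1`.
          0    1  
>  q0     q1   q2 
   q1     q3   q4 
   q2     q5   q6 
   q3     q7   q8 
   q4     q9  q10 
   q5    q11  q12 
   q6    q13  q14 
   q7     q7   q8 
   q8     q9  q10 
   q9    q11  q12 
   q10   q13  q14 
 * q11    q7   q8 
 * q12    q9  q10 
 * q13   q11  q12 
 * q14   q13  q14 
(> = start, * = accepting)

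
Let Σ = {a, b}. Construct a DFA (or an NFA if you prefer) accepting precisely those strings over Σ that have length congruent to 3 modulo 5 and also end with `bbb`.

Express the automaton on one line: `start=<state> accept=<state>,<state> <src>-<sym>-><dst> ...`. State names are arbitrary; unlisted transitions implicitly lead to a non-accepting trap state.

Handle the two conditions separately and then intersect. The first has 5 states tracking the input length modulo 5; the second has 4 states tracking how much of the suffix `bbb` has currently been matched. A product state is a pair (one from each), accepting exactly when both do.
With 20 states:
          a    b  
>  s0     s1   s2 
   s1     s3   s4 
   s2     s3   s5 
   s3     s6   s7 
   s4     s6   s8 
   s5     s6   s9 
   s6    s10  s11 
   s7    s10  s12 
   s8    s10  s13 
 * s9    s10  s13 
   s10    s0  s14 
   s11    s0  s15 
   s12    s0  s16 
   s13    s0  s16 
   s14    s1  s17 
   s15    s1  s18 
   s16    s1  s18 
   s17    s3  s19 
   s18    s3  s19 
   s19    s6   s9 
(> = start, * = accepting)

start=s0 accept=s9 s0-a->s1 s0-b->s2 s1-a->s3 s1-b->s4 s2-a->s3 s2-b->s5 s3-a->s6 s3-b->s7 s4-a->s6 s4-b->s8 s5-a->s6 s5-b->s9 s6-a->s10 s6-b->s11 s7-a->s10 s7-b->s12 s8-a->s10 s8-b->s13 s9-a->s10 s9-b->s13 s10-a->s0 s10-b->s14 s11-a->s0 s11-b->s15 s12-a->s0 s12-b->s16 s13-a->s0 s13-b->s16 s14-a->s1 s14-b->s17 s15-a->s1 s15-b->s18 s16-a->s1 s16-b->s18 s17-a->s3 s17-b->s19 s18-a->s3 s18-b->s19 s19-a->s6 s19-b->s9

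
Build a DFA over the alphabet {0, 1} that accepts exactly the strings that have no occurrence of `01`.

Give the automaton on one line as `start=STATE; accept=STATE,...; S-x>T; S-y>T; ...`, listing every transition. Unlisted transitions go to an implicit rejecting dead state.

start=A; accept=A,B; A-0>B; A-1>A; B-0>B; B-1>C; C-0>C; C-1>C

Track partial matches of the forbidden pattern `01`. State C is a dead state reached once `01` has occurred; every other state accepts. A means no part of `01` is currently matched.
       0  1 
>* A   B  A 
 * B   B  C 
   C   C  C 
(> = start, * = accepting)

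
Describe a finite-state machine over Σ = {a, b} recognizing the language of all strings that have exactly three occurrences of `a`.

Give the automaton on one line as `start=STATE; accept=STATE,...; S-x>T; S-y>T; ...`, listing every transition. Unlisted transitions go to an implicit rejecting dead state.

Only the number of `a`s matters, and only up to 4. Make a chain S0 → S1 → S2 → S3 → S4 advanced by each `a` (with S4 absorbing); every other symbol self-loops. The accepting set is {S3}.
5 states suffice.
        a   b  
>  S0   S1  S0 
   S1   S2  S1 
   S2   S3  S2 
 * S3   S4  S3 
   S4   S4  S4 
(> = start, * = accepting)

start=S0; accept=S3; S0-a>S1; S0-b>S0; S1-a>S2; S1-b>S1; S2-a>S3; S2-b>S2; S3-a>S4; S3-b>S3; S4-a>S4; S4-b>S4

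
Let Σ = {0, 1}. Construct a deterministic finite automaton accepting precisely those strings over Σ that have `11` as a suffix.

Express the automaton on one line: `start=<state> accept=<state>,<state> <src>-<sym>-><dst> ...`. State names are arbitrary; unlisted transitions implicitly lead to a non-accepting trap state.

start=q0 accept=q2 q0-0->q0 q0-1->q1 q1-0->q0 q1-1->q2 q2-0->q0 q2-1->q2

Remember how much of `11` the current input suffix matches. State q0 means no match yet; q1 means the last symbol is `1`; q2 means the last 2 symbols are `11`. Only q2 accepts. On a mismatch, fall back to the longest proper suffix that is still a prefix of `11`.
        0   1  
>  q0   q0  q1 
   q1   q0  q2 
 * q2   q0  q2 
(> = start, * = accepting)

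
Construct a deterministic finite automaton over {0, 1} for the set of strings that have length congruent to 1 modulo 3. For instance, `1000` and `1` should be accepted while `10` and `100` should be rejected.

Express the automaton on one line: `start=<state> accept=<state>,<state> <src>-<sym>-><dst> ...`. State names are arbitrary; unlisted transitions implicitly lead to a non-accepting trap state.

Count input length modulo 3: every symbol advances one step around the cycle S0 → S1 → S2 → S0. Accept at S1.
3 states suffice.
        0   1  
>  S0   S1  S1 
 * S1   S2  S2 
   S2   S0  S0 
(> = start, * = accepting)

start=S0 accept=S1 S0-0->S1 S0-1->S1 S1-0->S2 S1-1->S2 S2-0->S0 S2-1->S0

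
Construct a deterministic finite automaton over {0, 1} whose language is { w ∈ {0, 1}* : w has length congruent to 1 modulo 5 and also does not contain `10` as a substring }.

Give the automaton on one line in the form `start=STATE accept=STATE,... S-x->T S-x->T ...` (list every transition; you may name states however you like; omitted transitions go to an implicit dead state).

Run two small machines in parallel and take their product. One (5 states) tracks the input length modulo 5; the other (3 states) tracks partial matches of the forbidden pattern `10`. Each combined state is a pair, one component from each; accept when both components accept.
          0    1  
>  S0     S1   S2 
 * S1     S3   S4 
 * S2     S5   S4 
   S3     S6   S7 
   S4     S8   S7 
   S5     S8   S8 
   S6     S9  S10 
   S7    S11  S10 
   S8    S11  S11 
   S9     S0  S12 
   S10   S13  S12 
   S11   S13  S13 
   S12   S14   S2 
   S13   S14  S14 
   S14    S5   S5 
(> = start, * = accepting)

start=S0 accept=S1,S2 S0-0->S1 S0-1->S2 S1-0->S3 S1-1->S4 S2-0->S5 S2-1->S4 S3-0->S6 S3-1->S7 S4-0->S8 S4-1->S7 S5-0->S8 S5-1->S8 S6-0->S9 S6-1->S10 S7-0->S11 S7-1->S10 S8-0->S11 S8-1->S11 S9-0->S0 S9-1->S12 S10-0->S13 S10-1->S12 S11-0->S13 S11-1->S13 S12-0->S14 S12-1->S2 S13-0->S14 S13-1->S14 S14-0->S5 S14-1->S5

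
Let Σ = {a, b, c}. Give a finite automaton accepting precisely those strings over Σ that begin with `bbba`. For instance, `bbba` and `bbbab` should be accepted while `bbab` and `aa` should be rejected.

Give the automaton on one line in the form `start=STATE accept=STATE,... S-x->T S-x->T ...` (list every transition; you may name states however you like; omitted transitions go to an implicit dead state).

Walk along `bbba` while the input agrees: from s0 take `b` to s1, and so on. Any deviation drops to the rejecting sink s5. Once s4 is reached the prefix is confirmed and every continuation is accepted.
With 6 states:
        a   b   c  
>  s0   s5  s1  s5 
   s1   s5  s2  s5 
   s2   s5  s3  s5 
   s3   s4  s5  s5 
 * s4   s4  s4  s4 
   s5   s5  s5  s5 
(> = start, * = accepting)

start=s0 accept=s4 s0-a->s5 s0-b->s1 s0-c->s5 s1-a->s5 s1-b->s2 s1-c->s5 s2-a->s5 s2-b->s3 s2-c->s5 s3-a->s4 s3-b->s5 s3-c->s5 s4-a->s4 s4-b->s4 s4-c->s4 s5-a->s5 s5-b->s5 s5-c->s5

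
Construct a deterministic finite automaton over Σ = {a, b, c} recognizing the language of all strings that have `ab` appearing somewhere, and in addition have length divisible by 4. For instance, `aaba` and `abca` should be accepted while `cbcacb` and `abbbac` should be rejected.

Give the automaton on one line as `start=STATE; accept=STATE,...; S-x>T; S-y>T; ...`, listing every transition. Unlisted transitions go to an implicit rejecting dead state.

Build one automaton per condition and run them in lockstep. The first has 3 states tracking whether and how much of `ab` has been seen; the second has 4 states tracking the input length modulo 4. A product state is a pair (one from each), accepting exactly when both do.
          a    b    c  
>  q0     q1   q2   q2 
   q1     q3   q4   q5 
   q2     q3   q5   q5 
   q3     q6   q7   q8 
   q4     q7   q7   q7 
   q5     q6   q8   q8 
   q6     q9  q10   q0 
   q7    q10  q10  q10 
   q8     q9   q0   q0 
   q9     q1  q11   q2 
 * q10   q11  q11  q11 
   q11    q4   q4   q4 
(> = start, * = accepting)

start=q0; accept=q10; q0-a>q1; q0-b>q2; q0-c>q2; q1-a>q3; q1-b>q4; q1-c>q5; q2-a>q3; q2-b>q5; q2-c>q5; q3-a>q6; q3-b>q7; q3-c>q8; q4-a>q7; q4-b>q7; q4-c>q7; q5-a>q6; q5-b>q8; q5-c>q8; q6-a>q9; q6-b>q10; q6-c>q0; q7-a>q10; q7-b>q10; q7-c>q10; q8-a>q9; q8-b>q0; q8-c>q0; q9-a>q1; q9-b>q11; q9-c>q2; q10-a>q11; q10-b>q11; q10-c>q11; q11-a>q4; q11-b>q4; q11-c>q4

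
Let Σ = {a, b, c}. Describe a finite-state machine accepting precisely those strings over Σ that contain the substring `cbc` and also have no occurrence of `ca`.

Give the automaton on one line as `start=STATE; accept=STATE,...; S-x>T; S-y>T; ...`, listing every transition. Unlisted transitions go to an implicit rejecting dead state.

start=q0; accept=q4,q5; q0-a>q0; q0-b>q0; q0-c>q1; q1-a>q2; q1-b>q3; q1-c>q1; q2-a>q2; q2-b>q2; q2-c>q2; q3-a>q0; q3-b>q0; q3-c>q4; q4-a>q2; q4-b>q5; q4-c>q4; q5-a>q5; q5-b>q5; q5-c>q4

Build one automaton per condition and run them in lockstep. The first has 4 states tracking whether and how much of `cbc` has been seen; the second has 3 states tracking partial matches of the forbidden pattern `ca`. A product state is a pair (one from each), accepting exactly when both do. Minimizing collapses redundant product states.
        a   b   c  
>  q0   q0  q0  q1 
   q1   q2  q3  q1 
   q2   q2  q2  q2 
   q3   q0  q0  q4 
 * q4   q2  q5  q4 
 * q5   q5  q5  q4 
(> = start, * = accepting)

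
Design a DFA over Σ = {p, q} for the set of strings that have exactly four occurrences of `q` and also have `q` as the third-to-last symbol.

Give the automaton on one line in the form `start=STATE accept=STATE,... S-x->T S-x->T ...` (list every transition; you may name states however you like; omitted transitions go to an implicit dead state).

start=s0 accept=s7,s10,s11,s15 s0-p->s0 s0-q->s1 s1-p->s1 s1-q->s2 s2-p->s3 s2-q->s4 s3-p->s3 s3-q->s5 s4-p->s6 s4-q->s7 s5-p->s6 s5-q->s8 s6-p->s9 s6-q->s10 s7-p->s11 s7-q->s12 s8-p->s11 s8-q->s12 s9-p->s9 s9-q->s13 s10-p->s14 s10-q->s12 s11-p->s15 s11-q->s12 s12-p->s12 s12-q->s12 s13-p->s14 s13-q->s12 s14-p->s15 s14-q->s12 s15-p->s12 s15-q->s12

Run two small machines in parallel and take their product. The first has 6 states tracking the count of `q`s, saturating at 5; the second has 15 states tracking the last 3 symbols read. A product state is a pair (one from each), accepting exactly when both do. After merging equivalent states the machine shrinks.
          p    q  
>  s0     s0   s1 
   s1     s1   s2 
   s2     s3   s4 
   s3     s3   s5 
   s4     s6   s7 
   s5     s6   s8 
   s6     s9  s10 
 * s7    s11  s12 
   s8    s11  s12 
   s9     s9  s13 
 * s10   s14  s12 
 * s11   s15  s12 
   s12   s12  s12 
   s13   s14  s12 
   s14   s15  s12 
 * s15   s12  s12 
(> = start, * = accepting)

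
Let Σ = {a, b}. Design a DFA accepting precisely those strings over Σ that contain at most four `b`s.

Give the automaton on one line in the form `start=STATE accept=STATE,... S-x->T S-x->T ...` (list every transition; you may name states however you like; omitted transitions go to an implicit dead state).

Only the number of `b`s matters, and only up to 5. Make a chain S0 → S1 → S2 → S3 → S4 → S5 advanced by each `b` (with S5 absorbing); every other symbol self-loops. The accepting set is {S0, S1, S2, S3, S4}.
With 6 states:
        a   b  
>* S0   S0  S1 
 * S1   S1  S2 
 * S2   S2  S3 
 * S3   S3  S4 
 * S4   S4  S5 
   S5   S5  S5 
(> = start, * = accepting)

start=S0 accept=S0,S1,S2,S3,S4 S0-a->S0 S0-b->S1 S1-a->S1 S1-b->S2 S2-a->S2 S2-b->S3 S3-a->S3 S3-b->S4 S4-a->S4 S4-b->S5 S5-a->S5 S5-b->S5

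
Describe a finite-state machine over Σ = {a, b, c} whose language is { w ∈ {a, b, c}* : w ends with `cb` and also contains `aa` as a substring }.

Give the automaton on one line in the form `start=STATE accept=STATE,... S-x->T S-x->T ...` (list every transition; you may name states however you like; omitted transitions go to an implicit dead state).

Handle the two conditions separately and then intersect. The first has 3 states tracking how much of the suffix `cb` has currently been matched; the second has 3 states tracking whether and how much of `aa` has been seen. A product state is a pair (one from each), accepting exactly when both do. Minimizing collapses redundant product states.
5 states suffice.
        a   b   c  
>  q0   q1  q0  q0 
   q1   q2  q0  q0 
   q2   q2  q2  q3 
   q3   q2  q4  q3 
 * q4   q2  q2  q3 
(> = start, * = accepting)

start=q0 accept=q4 q0-a->q1 q0-b->q0 q0-c->q0 q1-a->q2 q1-b->q0 q1-c->q0 q2-a->q2 q2-b->q2 q2-c->q3 q3-a->q2 q3-b->q4 q3-c->q3 q4-a->q2 q4-b->q2 q4-c->q3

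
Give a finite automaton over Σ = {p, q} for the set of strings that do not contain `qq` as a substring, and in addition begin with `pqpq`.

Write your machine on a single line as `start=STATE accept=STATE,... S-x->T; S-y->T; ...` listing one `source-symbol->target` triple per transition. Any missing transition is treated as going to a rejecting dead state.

Run two small machines in parallel and take their product. One (3 states) tracks partial matches of the forbidden pattern `qq`; the other (6 states) tracks whether the input so far still matches the prefix `pqpq`. Each combined state is a pair, one component from each; accept when both components accept.
10 states suffice.
        p   q  
>  s0   s1  s2 
   s1   s3  s4 
   s2   s3  s5 
   s3   s3  s2 
   s4   s6  s5 
   s5   s5  s5 
   s6   s3  s7 
 * s7   s8  s9 
 * s8   s8  s7 
   s9   s9  s9 
(> = start, * = accepting)

start=s0; accept=s7,s8; s0-p->s1; s0-q->s2; s1-p->s3; s1-q->s4; s2-p->s3; s2-q->s5; s3-p->s3; s3-q->s2; s4-p->s6; s4-q->s5; s5-p->s5; s5-q->s5; s6-p->s3; s6-q->s7; s7-p->s8; s7-q->s9; s8-p->s8; s8-q->s7; s9-p->s9; s9-q->s9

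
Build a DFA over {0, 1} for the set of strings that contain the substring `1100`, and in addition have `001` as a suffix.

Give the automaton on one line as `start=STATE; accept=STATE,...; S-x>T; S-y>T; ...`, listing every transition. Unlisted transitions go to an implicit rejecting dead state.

start=q0; accept=q5; q0-0>q0; q0-1>q1; q1-0>q0; q1-1>q2; q2-0>q3; q2-1>q2; q3-0>q4; q3-1>q1; q4-0>q4; q4-1>q5; q5-0>q6; q5-1>q7; q6-0>q4; q6-1>q7; q7-0>q6; q7-1>q7

Handle the two conditions separately and then intersect. One (5 states) tracks whether and how much of `1100` has been seen; the other (4 states) tracks how much of the suffix `001` has currently been matched. Each combined state is a pair, one component from each; accept when both components accept. Minimizing collapses redundant product states.
        0   1  
>  q0   q0  q1 
   q1   q0  q2 
   q2   q3  q2 
   q3   q4  q1 
   q4   q4  q5 
 * q5   q6  q7 
   q6   q4  q7 
   q7   q6  q7 
(> = start, * = accepting)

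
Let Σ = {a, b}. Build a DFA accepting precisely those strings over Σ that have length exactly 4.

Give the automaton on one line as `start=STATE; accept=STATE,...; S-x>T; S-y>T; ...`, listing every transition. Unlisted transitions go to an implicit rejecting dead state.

start=S0; accept=S4; S0-a>S1; S0-b>S1; S1-a>S2; S1-b>S2; S2-a>S3; S2-b>S3; S3-a>S4; S3-b>S4; S4-a>S5; S4-b>S5; S5-a>S5; S5-b>S5

Count input length up to 5: every symbol moves from S0 toward S5, which means 'more than 4' and absorbs. Accept from {S4}.
        a   b  
>  S0   S1  S1 
   S1   S2  S2 
   S2   S3  S3 
   S3   S4  S4 
 * S4   S5  S5 
   S5   S5  S5 
(> = start, * = accepting)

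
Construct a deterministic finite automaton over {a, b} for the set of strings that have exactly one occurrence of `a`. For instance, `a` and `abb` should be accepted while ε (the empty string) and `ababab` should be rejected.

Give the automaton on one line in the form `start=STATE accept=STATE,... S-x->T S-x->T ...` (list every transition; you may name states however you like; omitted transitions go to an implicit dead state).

start=S0 accept=S1 S0-a->S1 S0-b->S0 S1-a->S2 S1-b->S1 S2-a->S2 S2-b->S2

Count `a`s, saturating at 2: state S0 means no `a` yet, S1 means one `a` seen, S2 means more than one. Each `a` increments (capped at S2); other symbols loop. Accept from {S1}.
With 3 states:
        a   b  
>  S0   S1  S0 
 * S1   S2  S1 
   S2   S2  S2 
(> = start, * = accepting)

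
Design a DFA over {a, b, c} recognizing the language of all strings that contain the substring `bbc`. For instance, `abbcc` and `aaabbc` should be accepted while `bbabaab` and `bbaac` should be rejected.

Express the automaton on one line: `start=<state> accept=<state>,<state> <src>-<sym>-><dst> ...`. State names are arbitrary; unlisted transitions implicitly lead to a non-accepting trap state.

start=q0 accept=q3 q0-a->q0 q0-b->q1 q0-c->q0 q1-a->q0 q1-b->q2 q1-c->q0 q2-a->q0 q2-b->q2 q2-c->q3 q3-a->q3 q3-b->q3 q3-c->q3

Track how much of `bbc` has been matched so far: state q0 is no progress, q3 is the absorbing accept state reached once `bbc` has occurred. Intermediate states record partial matches; on a mismatch, fall back to the longest reusable overlap.
With 4 states:
        a   b   c  
>  q0   q0  q1  q0 
   q1   q0  q2  q0 
   q2   q0  q2  q3 
 * q3   q3  q3  q3 
(> = start, * = accepting)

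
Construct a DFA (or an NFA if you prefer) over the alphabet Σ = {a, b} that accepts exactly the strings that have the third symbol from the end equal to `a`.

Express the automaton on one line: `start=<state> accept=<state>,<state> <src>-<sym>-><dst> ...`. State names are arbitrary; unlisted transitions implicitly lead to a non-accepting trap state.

A DFA must remember the last 3 symbols (since which symbol is third-to-last isn't known until the input ends). Use one state per possible window of the last ≤3 symbols; accept from those whose window starts with `a`.
          a    b  
>  q0     q1   q2 
   q1     q3   q4 
   q2     q5   q6 
   q3     q7   q8 
   q4     q9  q10 
   q5    q11  q12 
   q6    q13  q14 
 * q7     q7   q8 
 * q8     q9  q10 
 * q9    q11  q12 
 * q10   q13  q14 
   q11    q7   q8 
   q12    q9  q10 
   q13   q11  q12 
   q14   q13  q14 
(> = start, * = accepting)

start=q0 accept=q7,q8,q9,q10 q0-a->q1 q0-b->q2 q1-a->q3 q1-b->q4 q2-a->q5 q2-b->q6 q3-a->q7 q3-b->q8 q4-a->q9 q4-b->q10 q5-a->q11 q5-b->q12 q6-a->q13 q6-b->q14 q7-a->q7 q7-b->q8 q8-a->q9 q8-b->q10 q9-a->q11 q9-b->q12 q10-a->q13 q10-b->q14 q11-a->q7 q11-b->q8 q12-a->q9 q12-b->q10 q13-a->q11 q13-b->q12 q14-a->q13 q14-b->q14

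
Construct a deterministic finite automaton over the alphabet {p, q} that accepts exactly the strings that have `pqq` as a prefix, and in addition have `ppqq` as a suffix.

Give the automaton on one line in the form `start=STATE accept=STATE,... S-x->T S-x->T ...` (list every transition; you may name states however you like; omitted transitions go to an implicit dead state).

Build one automaton per condition and run them in lockstep. The first has 5 states tracking whether the input so far still matches the prefix `pqq`; the second has 5 states tracking how much of the suffix `ppqq` has currently been matched. A product state is a pair (one from each), accepting exactly when both do. Equivalent product states are then merged.
9 states suffice.
        p   q  
>  S0   S1  S2 
   S1   S2  S3 
   S2   S2  S2 
   S3   S2  S4 
   S4   S5  S4 
   S5   S6  S4 
   S6   S6  S7 
   S7   S5  S8 
 * S8   S5  S4 
(> = start, * = accepting)

start=S0 accept=S8 S0-p->S1 S0-q->S2 S1-p->S2 S1-q->S3 S2-p->S2 S2-q->S2 S3-p->S2 S3-q->S4 S4-p->S5 S4-q->S4 S5-p->S6 S5-q->S4 S6-p->S6 S6-q->S7 S7-p->S5 S7-q->S8 S8-p->S5 S8-q->S4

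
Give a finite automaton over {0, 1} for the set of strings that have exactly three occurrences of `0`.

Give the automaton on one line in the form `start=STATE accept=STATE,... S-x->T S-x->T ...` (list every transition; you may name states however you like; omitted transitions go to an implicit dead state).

Only the number of `0`s matters, and only up to 4. Make a chain A → B → C → D → E advanced by each `0` (with E absorbing); every other symbol self-loops. The accepting set is {D}.
5 states suffice.
       0  1 
>  A   B  A 
   B   C  B 
   C   D  C 
 * D   E  D 
   E   E  E 
(> = start, * = accepting)

start=A accept=D A-0->B A-1->A B-0->C B-1->B C-0->D C-1->C D-0->E D-1->D E-0->E E-1->E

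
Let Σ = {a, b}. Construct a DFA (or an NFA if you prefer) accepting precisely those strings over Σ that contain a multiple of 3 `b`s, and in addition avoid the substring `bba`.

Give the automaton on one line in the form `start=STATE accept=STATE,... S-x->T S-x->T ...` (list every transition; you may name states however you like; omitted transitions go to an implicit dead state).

start=q0 accept=q0,q6,q9 q0-a->q0 q0-b->q1 q1-a->q2 q1-b->q3 q2-a->q2 q2-b->q4 q3-a->q5 q3-b->q6 q4-a->q7 q4-b->q6 q5-a->q5 q5-b->q5 q6-a->q5 q6-b->q8 q7-a->q7 q7-b->q9 q8-a->q5 q8-b->q3 q9-a->q0 q9-b->q8

Run two small machines in parallel and take their product. One (3 states) tracks the count of `b`s modulo 3; the other (4 states) tracks partial matches of the forbidden pattern `bba`. Each combined state is a pair, one component from each; accept when both components accept. After merging equivalent states the machine shrinks.
A 10-state machine:
        a   b  
>* q0   q0  q1 
   q1   q2  q3 
   q2   q2  q4 
   q3   q5  q6 
   q4   q7  q6 
   q5   q5  q5 
 * q6   q5  q8 
   q7   q7  q9 
   q8   q5  q3 
 * q9   q0  q8 
(> = start, * = accepting)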